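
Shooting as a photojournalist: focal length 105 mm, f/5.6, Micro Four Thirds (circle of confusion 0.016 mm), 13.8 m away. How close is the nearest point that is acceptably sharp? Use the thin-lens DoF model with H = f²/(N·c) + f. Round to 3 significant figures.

Hyperfocal distance H = f²/(N·c) + f = 105²/(5.6 × 0.016) + 105 = 11025/0.0896 + 105 ≈ 123151.9 mm ≈ 123.2 m.
Near limit Dn = s·(H − f)/(H + s − 2f) = 13800 × (123151.9 − 105) / (123151.9 + 13800 − 2 × 105) = 13800 × 123046.9 / 136741.9 ≈ 12418 mm ≈ 12.4 m.

12.4 m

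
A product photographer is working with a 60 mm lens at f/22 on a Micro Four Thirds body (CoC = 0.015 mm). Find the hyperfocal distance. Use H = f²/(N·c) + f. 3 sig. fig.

Hyperfocal distance H = f²/(N·c) + f = 60²/(22 × 0.015) + 60 = 3600/0.33 + 60 ≈ 10969.1 mm ≈ 11.0 m.

11.0 m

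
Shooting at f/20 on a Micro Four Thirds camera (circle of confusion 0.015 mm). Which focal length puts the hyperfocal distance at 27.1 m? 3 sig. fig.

From H = f²/(N·c) + f, with f ≪ H: f ≈ √(H·N·c) = √(27100 × 20 × 0.015) = √8130.0 ≈ 90.17 mm.
Exact: f² + N·c·f − N·c·H = 0 ⇒ f = (−N·c + √((N·c)² + 4·N·c·H))/2 = (−0.3 + √32520)/2 ≈ 90.017 mm ≈ 90.0 mm.

90.0 mm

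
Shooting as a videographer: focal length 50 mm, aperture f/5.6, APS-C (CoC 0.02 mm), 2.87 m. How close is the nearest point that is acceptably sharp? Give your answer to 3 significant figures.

2.55 m

Hyperfocal distance H = f²/(N·c) + f = 50²/(5.6 × 0.02) + 50 = 2500/0.112 + 50 ≈ 22371.4 mm ≈ 22.37 m.
Near limit Dn = s·(H − f)/(H + s − 2f) = 2870 × (22371.4 − 50) / (22371.4 + 2870 − 2 × 50) = 2870 × 22321.4 / 25141.4 ≈ 2548.1 mm ≈ 2.55 m.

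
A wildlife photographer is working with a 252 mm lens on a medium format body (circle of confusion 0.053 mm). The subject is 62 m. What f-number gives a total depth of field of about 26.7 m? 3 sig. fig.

Write h = H − f = f²/(N·c). The thin-lens limits are Dn = s·h/(h + (s−f)) and Df = s·h/(h − (s−f)), so DoF = Df − Dn = 2·s·(s−f)·h / (h² − (s−f)²).
That is a quadratic in h: DoF·h² − 2·s·(s−f)·h − DoF·(s−f)² = 0 ⇒ h = (s−f)·(s + √(s² + DoF²)) / DoF = 61748 × (62000 + √(62000² + 26700²)) / 26700 = 61748 × (62000 + 67504.7) / 26700 ≈ 299500 mm.
Then N = f²/(c·h) = 252² / (0.053 × 299500) = 63504 / 15874 ≈ 4.

f/4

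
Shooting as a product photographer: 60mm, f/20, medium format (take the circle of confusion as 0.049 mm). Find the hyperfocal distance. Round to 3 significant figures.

3.73 m

Hyperfocal distance H = f²/(N·c) + f = 60²/(20 × 0.049) + 60 = 3600/0.98 + 60 ≈ 3733.5 mm ≈ 3.73 m.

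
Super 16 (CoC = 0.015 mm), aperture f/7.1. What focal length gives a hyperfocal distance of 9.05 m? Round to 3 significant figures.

From H = f²/(N·c) + f, with f ≪ H: f ≈ √(H·N·c) = √(9050 × 7.1 × 0.015) = √963.82 ≈ 31.05 mm.
Exact: f² + N·c·f − N·c·H = 0 ⇒ f = (−N·c + √((N·c)² + 4·N·c·H))/2 = (−0.1065 + √3855.3)/2 ≈ 30.992 mm ≈ 31.0 mm.

31.0 mm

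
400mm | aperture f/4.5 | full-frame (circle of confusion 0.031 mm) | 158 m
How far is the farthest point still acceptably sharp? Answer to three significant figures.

183 m

Hyperfocal distance H = f²/(N·c) + f = 400²/(4.5 × 0.031) + 400 = 160000/0.1395 + 400 ≈ 1147353.4 mm ≈ 1147 m.
Far limit Df = s·(H − f)/(H − s) = 158000 × (1147353.4 − 400) / (1147353.4 − 158000) = 158000 × 1146953.4 / 989353.4 ≈ 183169 mm ≈ 183 m.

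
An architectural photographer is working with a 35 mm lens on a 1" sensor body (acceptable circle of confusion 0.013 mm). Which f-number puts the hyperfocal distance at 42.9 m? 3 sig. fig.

f/2.20

Rearrange H = f²/(N·c) + f for N: N = f² / ((H − f)·c).
N = 35² / ((42900 − 35) × 0.013) = 1225 / 557.2 ≈ 2.20.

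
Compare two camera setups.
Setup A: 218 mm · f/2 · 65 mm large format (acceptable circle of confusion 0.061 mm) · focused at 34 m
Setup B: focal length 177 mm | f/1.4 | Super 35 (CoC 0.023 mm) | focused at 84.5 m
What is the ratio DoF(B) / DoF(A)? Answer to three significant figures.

Setup A: H = 218²/(2×0.061) + 218 ≈ 389759.0 mm; DoF = Df − Dn = 37228.6 − 31286.7 ≈ 5941.9 mm.
Setup B: H = 177²/(1.4×0.023) + 177 ≈ 973127.3 mm; DoF = Df − Dn = 92518 − 77761 ≈ 14757 mm.
Ratio = 14757 / 5941.9 ≈ 2.48.

2.48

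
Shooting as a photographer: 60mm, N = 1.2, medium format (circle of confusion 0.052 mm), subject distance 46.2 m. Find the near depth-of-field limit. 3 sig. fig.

Hyperfocal distance H = f²/(N·c) + f = 60²/(1.2 × 0.052) + 60 = 3600/0.0624 + 60 ≈ 57752.3 mm ≈ 57.75 m.
Near limit Dn = s·(H − f)/(H + s − 2f) = 46200 × (57752.3 − 60) / (57752.3 + 46200 − 2 × 60) = 46200 × 57692.3 / 103832.3 ≈ 25670 mm ≈ 25.7 m.

25.7 m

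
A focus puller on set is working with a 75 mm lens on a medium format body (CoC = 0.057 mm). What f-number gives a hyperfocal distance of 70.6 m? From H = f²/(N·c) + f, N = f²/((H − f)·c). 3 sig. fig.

f/1.40

Rearrange H = f²/(N·c) + f for N: N = f² / ((H − f)·c).
N = 75² / ((70600 − 75) × 0.057) = 5625 / 4020 ≈ 1.40.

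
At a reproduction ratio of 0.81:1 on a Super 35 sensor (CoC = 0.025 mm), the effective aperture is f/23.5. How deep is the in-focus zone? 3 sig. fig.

At magnification m, DoF ≈ 2·N_eff·c/m² = 2 × 23.5 × 0.025 / 0.81² = 1.175 / 0.6561 ≈ 1.79 mm.

1.79 mm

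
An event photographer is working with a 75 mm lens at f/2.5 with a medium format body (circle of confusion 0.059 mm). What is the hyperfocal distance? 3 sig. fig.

38.2 m

Hyperfocal distance H = f²/(N·c) + f = 75²/(2.5 × 0.059) + 75 = 5625/0.1475 + 75 ≈ 38210.6 mm ≈ 38.2 m.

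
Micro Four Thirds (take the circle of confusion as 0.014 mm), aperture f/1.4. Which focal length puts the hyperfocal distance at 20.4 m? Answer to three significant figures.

From H = f²/(N·c) + f, with f ≪ H: f ≈ √(H·N·c) = √(20400 × 1.4 × 0.014) = √399.84 ≈ 20.00 mm.
The +f correction barely moves this — solving exactly, f² + N·c·f − N·c·H = 0 ⇒ f = (−N·c + √((N·c)² + 4·N·c·H))/2 = (−0.0196 + √1599.4)/2 ≈ 19.986 mm, so f ≈ 20.0 mm.

20.0 mm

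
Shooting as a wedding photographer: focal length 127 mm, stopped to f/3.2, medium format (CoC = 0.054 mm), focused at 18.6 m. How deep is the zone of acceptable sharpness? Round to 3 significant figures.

7.66 m

Hyperfocal distance H = f²/(N·c) + f = 127²/(3.2 × 0.054) + 127 = 16129/0.1728 + 127 ≈ 93466.1 mm ≈ 93.47 m.
Near limit Dn = s·(H − f)/(H + s − 2f) = 18600 × (93466.1 − 127) / (93466.1 + 18600 − 2 × 127) = 18600 × 93339.1 / 111812.1 ≈ 15527.0 mm.
Far limit Df = s·(H − f)/(H − s) = 18600 × (93466.1 − 127) / (93466.1 − 18600) = 18600 × 93339.1 / 74866.1 ≈ 23189.5 mm.
Depth of field = Df − Dn = 23189.5 − 15527.0 ≈ 7662.5 mm ≈ 7.66 m.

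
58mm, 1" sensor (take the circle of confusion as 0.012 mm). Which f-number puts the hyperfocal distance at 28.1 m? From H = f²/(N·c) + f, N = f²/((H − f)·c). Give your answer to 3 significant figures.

Rearrange H = f²/(N·c) + f for N: N = f² / ((H − f)·c).
N = 58² / ((28100 − 58) × 0.012) = 3364 / 336.5 ≈ 10.

f/10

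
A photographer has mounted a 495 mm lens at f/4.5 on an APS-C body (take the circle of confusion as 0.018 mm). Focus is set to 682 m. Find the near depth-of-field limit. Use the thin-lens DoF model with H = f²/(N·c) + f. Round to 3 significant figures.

Hyperfocal distance H = f²/(N·c) + f = 495²/(4.5 × 0.018) + 495 = 245025/0.081 + 495 ≈ 3025495.0 mm ≈ 3025 m.
Near limit Dn = s·(H − f)/(H + s − 2f) = 682000 × (3025495.0 − 495) / (3025495.0 + 682000 − 2 × 495) = 682000 × 3025000.0 / 3706505.0 ≈ 556603 mm ≈ 557 m.

557 m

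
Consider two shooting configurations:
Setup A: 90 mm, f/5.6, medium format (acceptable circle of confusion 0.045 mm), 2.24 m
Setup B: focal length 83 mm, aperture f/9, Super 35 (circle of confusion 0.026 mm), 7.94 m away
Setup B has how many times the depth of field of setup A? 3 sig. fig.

15.2

Setup A: H = 90²/(5.6×0.045) + 90 ≈ 32232.9 mm; DoF = Df − Dn = 2400.57 − 2099.56 ≈ 301.01 mm.
Setup B: H = 83²/(9×0.026) + 83 ≈ 29523.2 mm; DoF = Df − Dn = 10830.4 − 6267.4 ≈ 4563.0 mm.
Ratio = 4563.0 / 301.01 ≈ 15.2.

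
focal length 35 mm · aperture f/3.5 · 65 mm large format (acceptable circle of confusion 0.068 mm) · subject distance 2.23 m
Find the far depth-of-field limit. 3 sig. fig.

3.89 m

Hyperfocal distance H = f²/(N·c) + f = 35²/(3.5 × 0.068) + 35 = 1225/0.238 + 35 ≈ 5182.1 mm ≈ 5.182 m.
Far limit Df = s·(H − f)/(H − s) = 2230 × (5182.1 − 35) / (5182.1 − 2230) = 2230 × 5147.1 / 2952.1 ≈ 3888.1 mm ≈ 3.89 m.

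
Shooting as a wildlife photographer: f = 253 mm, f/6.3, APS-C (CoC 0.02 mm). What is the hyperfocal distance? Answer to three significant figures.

Hyperfocal distance H = f²/(N·c) + f = 253²/(6.3 × 0.02) + 253 = 64009/0.126 + 253 ≈ 508260.9 mm ≈ 508 m.

508 m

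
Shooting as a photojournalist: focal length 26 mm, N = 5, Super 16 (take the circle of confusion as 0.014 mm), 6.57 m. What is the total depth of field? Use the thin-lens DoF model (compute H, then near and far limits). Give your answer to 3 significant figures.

16.5 m

Hyperfocal distance H = f²/(N·c) + f = 26²/(5 × 0.014) + 26 = 676/0.07 + 26 ≈ 9683.1 mm ≈ 9.683 m.
Near limit Dn = s·(H − f)/(H + s − 2f) = 6570 × (9683.1 − 26) / (9683.1 + 6570 − 2 × 26) = 6570 × 9657.1 / 16201.1 ≈ 3916 mm.
Far limit Df = s·(H − f)/(H − s) = 6570 × (9683.1 − 26) / (9683.1 − 6570) = 6570 × 9657.1 / 3113.1 ≈ 20381 mm.
Depth of field = Df − Dn = 20381 − 3916 ≈ 16465 mm ≈ 16.5 m.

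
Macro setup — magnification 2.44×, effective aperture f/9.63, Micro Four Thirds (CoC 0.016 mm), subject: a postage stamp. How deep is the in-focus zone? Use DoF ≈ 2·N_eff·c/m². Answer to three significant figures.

At magnification m, DoF ≈ 2·N_eff·c/m² = 2 × 9.63 × 0.016 / 2.44² = 0.3082 / 5.954 ≈ 0.0518 mm.

0.0518 mm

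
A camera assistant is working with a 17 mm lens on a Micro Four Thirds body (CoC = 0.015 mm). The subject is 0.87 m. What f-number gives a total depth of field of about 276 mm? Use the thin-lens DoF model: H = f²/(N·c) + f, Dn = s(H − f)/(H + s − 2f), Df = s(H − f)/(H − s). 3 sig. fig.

f/3.50

Write h = H − f = f²/(N·c). The thin-lens limits are Dn = s·h/(h + (s−f)) and Df = s·h/(h − (s−f)), so DoF = Df − Dn = 2·s·(s−f)·h / (h² − (s−f)²).
That is a quadratic in h: DoF·h² − 2·s·(s−f)·h − DoF·(s−f)² = 0 ⇒ h = (s−f)·(s + √(s² + DoF²)) / DoF = 853 × (870 + √(870² + 276²)) / 276 = 853 × (870 + 912.730) / 276 ≈ 5509.7 mm.
Then N = f²/(c·h) = 17² / (0.015 × 5509.7) = 289 / 82.645 ≈ 3.50.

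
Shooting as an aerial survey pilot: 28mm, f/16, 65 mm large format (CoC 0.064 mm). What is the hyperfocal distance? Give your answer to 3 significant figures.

Hyperfocal distance H = f²/(N·c) + f = 28²/(16 × 0.064) + 28 = 784/1.024 + 28 ≈ 793.6 mm ≈ 0.794 m.

0.794 m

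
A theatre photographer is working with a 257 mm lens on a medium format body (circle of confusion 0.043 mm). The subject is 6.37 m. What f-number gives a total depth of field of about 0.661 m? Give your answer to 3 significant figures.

Write h = H − f = f²/(N·c). The thin-lens limits are Dn = s·h/(h + (s−f)) and Df = s·h/(h − (s−f)), so DoF = Df − Dn = 2·s·(s−f)·h / (h² − (s−f)²).
That is a quadratic in h: DoF·h² − 2·s·(s−f)·h − DoF·(s−f)² = 0 ⇒ h = (s−f)·(s + √(s² + DoF²)) / DoF = 6113 × (6370 + √(6370² + 661²)) / 661 = 6113 × (6370 + 6404.20) / 661 ≈ 118137 mm.
Then N = f²/(c·h) = 257² / (0.043 × 118137) = 66049 / 5079.9 ≈ 13.

f/13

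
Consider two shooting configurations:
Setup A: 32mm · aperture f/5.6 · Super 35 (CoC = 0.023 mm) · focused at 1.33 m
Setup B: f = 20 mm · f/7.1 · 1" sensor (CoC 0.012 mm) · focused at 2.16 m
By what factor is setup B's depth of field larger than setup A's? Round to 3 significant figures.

Setup A: H = 32²/(5.6×0.023) + 32 ≈ 7982.3 mm; DoF = Df − Dn = 1589.51 − 1143.33 ≈ 446.18 mm.
Setup B: H = 20²/(7.1×0.012) + 20 ≈ 4714.8 mm; DoF = Df − Dn = 3969.3 − 1483.7 ≈ 2485.6 mm.
Ratio = 2485.6 / 446.18 ≈ 5.57.

5.57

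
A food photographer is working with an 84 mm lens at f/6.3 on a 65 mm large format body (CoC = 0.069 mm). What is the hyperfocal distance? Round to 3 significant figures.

16.3 m

Hyperfocal distance H = f²/(N·c) + f = 84²/(6.3 × 0.069) + 84 = 7056/0.4347 + 84 ≈ 16315.9 mm ≈ 16.3 m.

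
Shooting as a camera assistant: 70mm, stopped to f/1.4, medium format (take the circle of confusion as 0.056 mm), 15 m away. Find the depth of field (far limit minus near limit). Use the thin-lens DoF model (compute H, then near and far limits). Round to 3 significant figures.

7.60 m

Hyperfocal distance H = f²/(N·c) + f = 70²/(1.4 × 0.056) + 70 = 4900/0.0784 + 70 ≈ 62570.0 mm ≈ 62.57 m.
Near limit Dn = s·(H − f)/(H + s − 2f) = 15000 × (62570.0 − 70) / (62570.0 + 15000 − 2 × 70) = 15000 × 62500.0 / 77430.0 ≈ 12107.7 mm.
Far limit Df = s·(H − f)/(H − s) = 15000 × (62570.0 − 70) / (62570.0 − 15000) = 15000 × 62500.0 / 47570.0 ≈ 19707.8 mm.
Depth of field = Df − Dn = 19707.8 − 12107.7 ≈ 7600.1 mm ≈ 7.60 m.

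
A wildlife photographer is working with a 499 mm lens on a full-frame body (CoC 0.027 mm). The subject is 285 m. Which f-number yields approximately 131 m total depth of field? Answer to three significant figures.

Write h = H − f = f²/(N·c). The thin-lens limits are Dn = s·h/(h + (s−f)) and Df = s·h/(h − (s−f)), so DoF = Df − Dn = 2·s·(s−f)·h / (h² − (s−f)²).
That is a quadratic in h: DoF·h² − 2·s·(s−f)·h − DoF·(s−f)² = 0 ⇒ h = (s−f)·(s + √(s² + DoF²)) / DoF = 284501 × (285000 + √(285000² + 131000²)) / 131000 = 284501 × (285000 + 313665) / 131000 ≈ 1300160 mm.
Then N = f²/(c·h) = 499² / (0.027 × 1300160) = 249001 / 35104 ≈ 7.09.

f/7.09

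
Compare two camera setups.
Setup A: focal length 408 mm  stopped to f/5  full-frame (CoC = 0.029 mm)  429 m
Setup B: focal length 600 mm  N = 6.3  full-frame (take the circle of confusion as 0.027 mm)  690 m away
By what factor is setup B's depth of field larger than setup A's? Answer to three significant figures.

Setup A: H = 408²/(5×0.029) + 408 ≈ 1148435.6 mm; DoF = Df − Dn = 684570 − 312380 ≈ 372190 mm.
Setup B: H = 600²/(6.3×0.027) + 600 ≈ 2117002.1 mm; DoF = Df − Dn = 1023346 − 520463 ≈ 502883 mm.
Ratio = 502883 / 372190 ≈ 1.35.

1.35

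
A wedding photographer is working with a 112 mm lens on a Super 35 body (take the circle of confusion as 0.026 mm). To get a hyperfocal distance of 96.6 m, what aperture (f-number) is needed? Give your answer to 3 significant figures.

Rearrange H = f²/(N·c) + f for N: N = f² / ((H − f)·c).
N = 112² / ((96600 − 112) × 0.026) = 12544 / 2509 ≈ 5.

f/5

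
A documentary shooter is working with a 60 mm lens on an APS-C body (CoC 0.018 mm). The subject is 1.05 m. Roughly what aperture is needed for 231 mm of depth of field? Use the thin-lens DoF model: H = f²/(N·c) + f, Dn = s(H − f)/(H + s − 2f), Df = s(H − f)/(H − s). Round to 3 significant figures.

Write h = H − f = f²/(N·c). The thin-lens limits are Dn = s·h/(h + (s−f)) and Df = s·h/(h − (s−f)), so DoF = Df − Dn = 2·s·(s−f)·h / (h² − (s−f)²).
That is a quadratic in h: DoF·h² − 2·s·(s−f)·h − DoF·(s−f)² = 0 ⇒ h = (s−f)·(s + √(s² + DoF²)) / DoF = 990 × (1050 + √(1050² + 231²)) / 231 = 990 × (1050 + 1075.11) / 231 ≈ 9107.6 mm.
Then N = f²/(c·h) = 60² / (0.018 × 9107.6) = 3600 / 163.94 ≈ 22.

f/22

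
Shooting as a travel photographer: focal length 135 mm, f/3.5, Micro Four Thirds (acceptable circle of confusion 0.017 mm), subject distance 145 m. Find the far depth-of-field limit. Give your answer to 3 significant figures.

275 m

Hyperfocal distance H = f²/(N·c) + f = 135²/(3.5 × 0.017) + 135 = 18225/0.0595 + 135 ≈ 306437.5 mm ≈ 306.4 m.
Far limit Df = s·(H − f)/(H − s) = 145000 × (306437.5 − 135) / (306437.5 − 145000) = 145000 × 306302.5 / 161437.5 ≈ 275115 mm ≈ 275 m.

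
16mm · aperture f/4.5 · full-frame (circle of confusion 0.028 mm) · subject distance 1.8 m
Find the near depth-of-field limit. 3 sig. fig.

0.958 m

Hyperfocal distance H = f²/(N·c) + f = 16²/(4.5 × 0.028) + 16 = 256/0.126 + 16 ≈ 2047.7 mm ≈ 2.048 m.
Near limit Dn = s·(H − f)/(H + s − 2f) = 1800 × (2047.7 − 16) / (2047.7 + 1800 − 2 × 16) = 1800 × 2031.7 / 3815.7 ≈ 958.43 mm ≈ 0.958 m.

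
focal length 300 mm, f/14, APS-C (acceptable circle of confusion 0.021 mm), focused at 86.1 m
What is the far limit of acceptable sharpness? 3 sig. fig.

Hyperfocal distance H = f²/(N·c) + f = 300²/(14 × 0.021) + 300 = 90000/0.294 + 300 ≈ 306422.4 mm ≈ 306.4 m.
Far limit Df = s·(H − f)/(H − s) = 86100 × (306422.4 − 300) / (306422.4 − 86100) = 86100 × 306122.4 / 220322.4 ≈ 119630 mm ≈ 120 m.

120 m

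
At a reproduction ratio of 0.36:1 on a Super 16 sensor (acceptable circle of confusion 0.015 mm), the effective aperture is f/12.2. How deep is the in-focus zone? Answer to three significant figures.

At magnification m, DoF ≈ 2·N_eff·c/m² = 2 × 12.2 × 0.015 / 0.36² = 0.366 / 0.1296 ≈ 2.82 mm.

2.82 mm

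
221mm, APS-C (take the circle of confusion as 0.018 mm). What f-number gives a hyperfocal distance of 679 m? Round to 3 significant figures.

Rearrange H = f²/(N·c) + f for N: N = f² / ((H − f)·c).
N = 221² / ((679000 − 221) × 0.018) = 48841 / 12218 ≈ 4.

f/4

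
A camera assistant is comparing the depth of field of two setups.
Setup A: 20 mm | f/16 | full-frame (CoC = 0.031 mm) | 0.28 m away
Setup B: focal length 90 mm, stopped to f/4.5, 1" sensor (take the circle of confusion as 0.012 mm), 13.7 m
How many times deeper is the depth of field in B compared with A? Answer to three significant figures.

12.4

Setup A: H = 20²/(16×0.031) + 20 ≈ 826.5 mm; DoF = Df − Dn = 413.22 − 211.74 ≈ 201.48 mm.
Setup B: H = 90²/(4.5×0.012) + 90 ≈ 150090.0 mm; DoF = Df − Dn = 15067.1 − 12560.4 ≈ 2506.7 mm.
Ratio = 2506.7 / 201.48 ≈ 12.4.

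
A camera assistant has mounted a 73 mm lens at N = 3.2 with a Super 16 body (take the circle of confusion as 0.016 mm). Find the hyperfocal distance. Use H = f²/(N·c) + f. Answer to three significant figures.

104 m

Hyperfocal distance H = f²/(N·c) + f = 73²/(3.2 × 0.016) + 73 = 5329/0.0512 + 73 ≈ 104155.0 mm ≈ 104 m.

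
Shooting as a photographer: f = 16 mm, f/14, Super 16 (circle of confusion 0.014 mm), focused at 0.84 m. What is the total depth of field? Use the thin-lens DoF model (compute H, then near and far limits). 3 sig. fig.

Hyperfocal distance H = f²/(N·c) + f = 16²/(14 × 0.014) + 16 = 256/0.196 + 16 ≈ 1322.1 mm ≈ 1.322 m.
Near limit Dn = s·(H − f)/(H + s − 2f) = 840 × (1322.1 − 16) / (1322.1 + 840 − 2 × 16) = 840 × 1306.1 / 2130.1 ≈ 515.1 mm.
Far limit Df = s·(H − f)/(H − s) = 840 × (1322.1 − 16) / (1322.1 − 840) = 840 × 1306.1 / 482.1 ≈ 2275.7 mm.
Depth of field = Df − Dn = 2275.7 − 515.1 ≈ 1760.6 mm ≈ 1.76 m.

1.76 m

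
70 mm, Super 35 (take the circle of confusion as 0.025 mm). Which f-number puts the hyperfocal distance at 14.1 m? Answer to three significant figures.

f/14

Rearrange H = f²/(N·c) + f for N: N = f² / ((H − f)·c).
N = 70² / ((14100 − 70) × 0.025) = 4900 / 350.8 ≈ 14.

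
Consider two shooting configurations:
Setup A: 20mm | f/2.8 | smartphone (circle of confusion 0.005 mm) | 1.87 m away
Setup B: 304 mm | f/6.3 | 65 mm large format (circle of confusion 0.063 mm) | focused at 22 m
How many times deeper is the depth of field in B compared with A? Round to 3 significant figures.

Setup A: H = 20²/(2.8×0.005) + 20 ≈ 28591.4 mm; DoF = Df − Dn = 1999.47 − 1756.28 ≈ 243.19 mm.
Setup B: H = 304²/(6.3×0.063) + 304 ≈ 233148.5 mm; DoF = Df − Dn = 24260.6 − 20124.8 ≈ 4135.8 mm.
Ratio = 4135.8 / 243.19 ≈ 17.0.

17.0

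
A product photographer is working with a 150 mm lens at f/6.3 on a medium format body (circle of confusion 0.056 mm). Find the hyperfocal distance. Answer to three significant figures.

63.9 m

Hyperfocal distance H = f²/(N·c) + f = 150²/(6.3 × 0.056) + 150 = 22500/0.3528 + 150 ≈ 63925.5 mm ≈ 63.9 m.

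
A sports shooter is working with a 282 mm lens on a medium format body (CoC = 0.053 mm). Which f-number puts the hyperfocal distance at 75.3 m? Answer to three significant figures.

Rearrange H = f²/(N·c) + f for N: N = f² / ((H − f)·c).
N = 282² / ((75300 − 282) × 0.053) = 79524 / 3976 ≈ 20.

f/20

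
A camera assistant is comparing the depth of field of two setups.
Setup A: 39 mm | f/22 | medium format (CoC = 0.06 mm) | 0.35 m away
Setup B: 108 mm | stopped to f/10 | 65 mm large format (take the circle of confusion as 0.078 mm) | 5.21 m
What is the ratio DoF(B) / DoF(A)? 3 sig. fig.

19.7

Setup A: H = 39²/(22×0.06) + 39 ≈ 1191.3 mm; DoF = Df − Dn = 479.39 − 275.61 ≈ 203.78 mm.
Setup B: H = 108²/(10×0.078) + 108 ≈ 15061.8 mm; DoF = Df − Dn = 7908.1 − 3884.6 ≈ 4023.5 mm.
Ratio = 4023.5 / 203.78 ≈ 19.7.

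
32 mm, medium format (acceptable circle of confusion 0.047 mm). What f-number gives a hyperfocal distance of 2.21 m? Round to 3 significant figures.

Rearrange H = f²/(N·c) + f for N: N = f² / ((H − f)·c).
N = 32² / ((2210 − 32) × 0.047) = 1024 / 102.4 ≈ 10.

f/10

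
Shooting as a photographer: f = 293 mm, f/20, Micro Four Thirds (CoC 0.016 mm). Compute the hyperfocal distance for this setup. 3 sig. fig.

Hyperfocal distance H = f²/(N·c) + f = 293²/(20 × 0.016) + 293 = 85849/0.32 + 293 ≈ 268571.1 mm ≈ 269 m.

269 m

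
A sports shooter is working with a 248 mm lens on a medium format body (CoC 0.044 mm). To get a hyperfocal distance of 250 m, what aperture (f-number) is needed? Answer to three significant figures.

Rearrange H = f²/(N·c) + f for N: N = f² / ((H − f)·c).
N = 248² / ((250000 − 248) × 0.044) = 61504 / 10989 ≈ 5.60.

f/5.60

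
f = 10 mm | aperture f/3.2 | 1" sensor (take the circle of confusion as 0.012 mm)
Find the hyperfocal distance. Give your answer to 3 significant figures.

2.61 m

Hyperfocal distance H = f²/(N·c) + f = 10²/(3.2 × 0.012) + 10 = 100/0.0384 + 10 ≈ 2614.2 mm ≈ 2.61 m.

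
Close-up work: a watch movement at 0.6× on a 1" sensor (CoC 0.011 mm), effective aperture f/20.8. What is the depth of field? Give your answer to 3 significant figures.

At magnification m, DoF ≈ 2·N_eff·c/m² = 2 × 20.8 × 0.011 / 0.6² = 0.4576 / 0.36 ≈ 1.27 mm.

1.27 mm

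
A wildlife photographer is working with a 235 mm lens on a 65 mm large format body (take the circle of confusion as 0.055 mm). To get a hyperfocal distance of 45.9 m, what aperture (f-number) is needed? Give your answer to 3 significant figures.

f/22

Rearrange H = f²/(N·c) + f for N: N = f² / ((H − f)·c).
N = 235² / ((45900 − 235) × 0.055) = 55225 / 2512 ≈ 22.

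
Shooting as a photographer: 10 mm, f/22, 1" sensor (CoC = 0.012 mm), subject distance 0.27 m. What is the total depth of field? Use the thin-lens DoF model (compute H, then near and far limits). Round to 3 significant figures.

Hyperfocal distance H = f²/(N·c) + f = 10²/(22 × 0.012) + 10 = 100/0.264 + 10 ≈ 388.8 mm ≈ 0.389 m.
Near limit Dn = s·(H − f)/(H + s − 2f) = 270 × (388.8 − 10) / (388.8 + 270 − 2 × 10) = 270 × 378.8 / 638.8 ≈ 160.10 mm.
Far limit Df = s·(H − f)/(H − s) = 270 × (388.8 − 10) / (388.8 − 270) = 270 × 378.8 / 118.8 ≈ 860.97 mm.
Depth of field = Df − Dn = 860.97 − 160.10 ≈ 700.87 mm ≈ 0.701 m.

0.701 m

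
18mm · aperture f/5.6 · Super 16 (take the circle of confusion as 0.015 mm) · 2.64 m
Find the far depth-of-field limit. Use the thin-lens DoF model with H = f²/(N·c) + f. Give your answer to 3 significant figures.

8.24 m

Hyperfocal distance H = f²/(N·c) + f = 18²/(5.6 × 0.015) + 18 = 324/0.084 + 18 ≈ 3875.1 mm ≈ 3.875 m.
Far limit Df = s·(H − f)/(H − s) = 2640 × (3875.1 − 18) / (3875.1 − 2640) = 2640 × 3857.1 / 1235.1 ≈ 8244.3 mm ≈ 8.24 m.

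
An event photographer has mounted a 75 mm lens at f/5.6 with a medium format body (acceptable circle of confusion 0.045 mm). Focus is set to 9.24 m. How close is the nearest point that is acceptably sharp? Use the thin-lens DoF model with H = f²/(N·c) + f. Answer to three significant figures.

Hyperfocal distance H = f²/(N·c) + f = 75²/(5.6 × 0.045) + 75 = 5625/0.252 + 75 ≈ 22396.4 mm ≈ 22.40 m.
Near limit Dn = s·(H − f)/(H + s − 2f) = 9240 × (22396.4 − 75) / (22396.4 + 9240 − 2 × 75) = 9240 × 22321.4 / 31486.4 ≈ 6550.4 mm ≈ 6.55 m.

6.55 m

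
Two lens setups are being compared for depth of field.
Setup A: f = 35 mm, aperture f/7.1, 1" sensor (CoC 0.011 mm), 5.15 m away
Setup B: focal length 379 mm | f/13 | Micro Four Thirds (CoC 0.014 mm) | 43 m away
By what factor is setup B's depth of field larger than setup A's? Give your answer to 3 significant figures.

Setup A: H = 35²/(7.1×0.011) + 35 ≈ 15720.0 mm; DoF = Df − Dn = 7642.2 − 3883.5 ≈ 3758.7 mm.
Setup B: H = 379²/(13×0.014) + 379 ≈ 789615.3 mm; DoF = Df − Dn = 45454.7 − 40796.9 ≈ 4657.8 mm.
Ratio = 4657.8 / 3758.7 ≈ 1.24.

1.24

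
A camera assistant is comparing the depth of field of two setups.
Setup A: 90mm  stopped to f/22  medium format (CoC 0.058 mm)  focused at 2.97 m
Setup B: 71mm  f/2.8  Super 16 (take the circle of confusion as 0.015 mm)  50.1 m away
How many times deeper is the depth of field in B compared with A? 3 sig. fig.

Setup A: H = 90²/(22×0.058) + 90 ≈ 6438.0 mm; DoF = Df − Dn = 5436.5 − 2043.1 ≈ 3393.4 mm.
Setup B: H = 71²/(2.8×0.015) + 71 ≈ 120094.8 mm; DoF = Df − Dn = 85909 − 35361 ≈ 50548 mm.
Ratio = 50548 / 3393.4 ≈ 14.9.

14.9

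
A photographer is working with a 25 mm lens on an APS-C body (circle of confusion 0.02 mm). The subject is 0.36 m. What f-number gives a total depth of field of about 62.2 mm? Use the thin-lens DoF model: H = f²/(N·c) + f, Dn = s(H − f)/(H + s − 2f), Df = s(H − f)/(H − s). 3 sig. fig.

f/8

Write h = H − f = f²/(N·c). The thin-lens limits are Dn = s·h/(h + (s−f)) and Df = s·h/(h − (s−f)), so DoF = Df − Dn = 2·s·(s−f)·h / (h² − (s−f)²).
That is a quadratic in h: DoF·h² − 2·s·(s−f)·h − DoF·(s−f)² = 0 ⇒ h = (s−f)·(s + √(s² + DoF²)) / DoF = 335 × (360 + √(360² + 62.2²)) / 62.2 = 335 × (360 + 365.334) / 62.2 ≈ 3906.5 mm.
Then N = f²/(c·h) = 25² / (0.02 × 3906.5) = 625 / 78.131 ≈ 8.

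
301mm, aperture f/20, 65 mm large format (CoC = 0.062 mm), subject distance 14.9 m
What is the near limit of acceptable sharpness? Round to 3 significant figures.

Hyperfocal distance H = f²/(N·c) + f = 301²/(20 × 0.062) + 301 = 90601/1.24 + 301 ≈ 73366.3 mm ≈ 73.37 m.
Near limit Dn = s·(H − f)/(H + s − 2f) = 14900 × (73366.3 − 301) / (73366.3 + 14900 − 2 × 301) = 14900 × 73065.3 / 87664.3 ≈ 12419 mm ≈ 12.4 m.

12.4 m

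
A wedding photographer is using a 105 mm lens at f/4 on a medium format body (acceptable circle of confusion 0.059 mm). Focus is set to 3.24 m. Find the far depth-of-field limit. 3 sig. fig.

Hyperfocal distance H = f²/(N·c) + f = 105²/(4 × 0.059) + 105 = 11025/0.236 + 105 ≈ 46821.1 mm ≈ 46.82 m.
Far limit Df = s·(H − f)/(H − s) = 3240 × (46821.1 − 105) / (46821.1 − 3240) = 3240 × 46716.1 / 43581.1 ≈ 3473.1 mm ≈ 3.47 m.

3.47 m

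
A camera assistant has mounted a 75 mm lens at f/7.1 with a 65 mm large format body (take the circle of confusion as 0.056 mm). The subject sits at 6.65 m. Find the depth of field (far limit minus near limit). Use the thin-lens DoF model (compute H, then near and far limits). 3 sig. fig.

Hyperfocal distance H = f²/(N·c) + f = 75²/(7.1 × 0.056) + 75 = 5625/0.3976 + 75 ≈ 14222.4 mm ≈ 14.22 m.
Near limit Dn = s·(H − f)/(H + s − 2f) = 6650 × (14222.4 − 75) / (14222.4 + 6650 − 2 × 75) = 6650 × 14147.4 / 20722.4 ≈ 4540.0 mm.
Far limit Df = s·(H − f)/(H − s) = 6650 × (14222.4 − 75) / (14222.4 − 6650) = 6650 × 14147.4 / 7572.4 ≈ 12424.1 mm.
Depth of field = Df − Dn = 12424.1 − 4540.0 ≈ 7884.1 mm ≈ 7.88 m.

7.88 m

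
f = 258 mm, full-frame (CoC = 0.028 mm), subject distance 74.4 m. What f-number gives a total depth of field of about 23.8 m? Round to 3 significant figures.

f/5

Write h = H − f = f²/(N·c). The thin-lens limits are Dn = s·h/(h + (s−f)) and Df = s·h/(h − (s−f)), so DoF = Df − Dn = 2·s·(s−f)·h / (h² − (s−f)²).
That is a quadratic in h: DoF·h² − 2·s·(s−f)·h − DoF·(s−f)² = 0 ⇒ h = (s−f)·(s + √(s² + DoF²)) / DoF = 74142 × (74400 + √(74400² + 23800²)) / 23800 = 74142 × (74400 + 78114.0) / 23800 ≈ 475113 mm.
Then N = f²/(c·h) = 258² / (0.028 × 475113) = 66564 / 13303 ≈ 5.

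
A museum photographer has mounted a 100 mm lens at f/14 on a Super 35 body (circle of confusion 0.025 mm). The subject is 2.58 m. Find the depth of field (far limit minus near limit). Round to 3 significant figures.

451 mm

Hyperfocal distance H = f²/(N·c) + f = 100²/(14 × 0.025) + 100 = 10000/0.35 + 100 ≈ 28671.4 mm ≈ 28.67 m.
Near limit Dn = s·(H − f)/(H + s − 2f) = 2580 × (28671.4 − 100) / (28671.4 + 2580 − 2 × 100) = 2580 × 28571.4 / 31051.4 ≈ 2373.94 mm.
Far limit Df = s·(H − f)/(H − s) = 2580 × (28671.4 − 100) / (28671.4 − 2580) = 2580 × 28571.4 / 26091.4 ≈ 2825.23 mm.
Depth of field = Df − Dn = 2825.23 − 2373.94 ≈ 451.29 mm.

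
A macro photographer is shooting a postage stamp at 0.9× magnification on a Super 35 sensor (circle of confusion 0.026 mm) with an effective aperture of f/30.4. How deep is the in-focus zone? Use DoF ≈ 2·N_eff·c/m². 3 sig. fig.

1.95 mm

At magnification m, DoF ≈ 2·N_eff·c/m² = 2 × 30.4 × 0.026 / 0.9² = 1.581 / 0.81 ≈ 1.95 mm.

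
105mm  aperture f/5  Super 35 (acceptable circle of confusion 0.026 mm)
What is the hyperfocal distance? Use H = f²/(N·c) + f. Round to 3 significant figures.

84.9 m

Hyperfocal distance H = f²/(N·c) + f = 105²/(5 × 0.026) + 105 = 11025/0.13 + 105 ≈ 84912.7 mm ≈ 84.9 m.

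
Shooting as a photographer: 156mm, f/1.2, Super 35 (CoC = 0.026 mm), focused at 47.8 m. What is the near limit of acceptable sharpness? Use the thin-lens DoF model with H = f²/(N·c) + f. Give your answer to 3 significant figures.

Hyperfocal distance H = f²/(N·c) + f = 156²/(1.2 × 0.026) + 156 = 24336/0.0312 + 156 ≈ 780156.0 mm ≈ 780.2 m.
Near limit Dn = s·(H − f)/(H + s − 2f) = 47800 × (780156.0 − 156) / (780156.0 + 47800 − 2 × 156) = 47800 × 780000.0 / 827644.0 ≈ 45048 mm ≈ 45.0 m.

45.0 m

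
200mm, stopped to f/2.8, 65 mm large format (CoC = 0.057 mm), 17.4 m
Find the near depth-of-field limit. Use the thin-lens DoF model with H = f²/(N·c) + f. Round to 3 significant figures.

16.3 m

Hyperfocal distance H = f²/(N·c) + f = 200²/(2.8 × 0.057) + 200 = 40000/0.1596 + 200 ≈ 250826.6 mm ≈ 250.8 m.
Near limit Dn = s·(H − f)/(H + s − 2f) = 17400 × (250826.6 − 200) / (250826.6 + 17400 − 2 × 200) = 17400 × 250626.6 / 267826.6 ≈ 16283 mm ≈ 16.3 m.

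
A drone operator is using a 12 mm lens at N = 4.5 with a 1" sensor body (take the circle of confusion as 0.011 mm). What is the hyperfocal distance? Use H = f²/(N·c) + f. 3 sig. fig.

Hyperfocal distance H = f²/(N·c) + f = 12²/(4.5 × 0.011) + 12 = 144/0.0495 + 12 ≈ 2921.1 mm ≈ 2.92 m.

2.92 m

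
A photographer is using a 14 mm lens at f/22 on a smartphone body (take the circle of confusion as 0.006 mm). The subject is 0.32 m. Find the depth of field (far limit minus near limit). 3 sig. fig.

138 mm

Hyperfocal distance H = f²/(N·c) + f = 14²/(22 × 0.006) + 14 = 196/0.132 + 14 ≈ 1498.8 mm ≈ 1.499 m.
Near limit Dn = s·(H − f)/(H + s − 2f) = 320 × (1498.8 − 14) / (1498.8 + 320 − 2 × 14) = 320 × 1484.8 / 1790.8 ≈ 265.32 mm.
Far limit Df = s·(H − f)/(H − s) = 320 × (1498.8 − 14) / (1498.8 − 320) = 320 × 1484.8 / 1178.8 ≈ 403.06 mm.
Depth of field = Df − Dn = 403.06 − 265.32 ≈ 137.74 mm.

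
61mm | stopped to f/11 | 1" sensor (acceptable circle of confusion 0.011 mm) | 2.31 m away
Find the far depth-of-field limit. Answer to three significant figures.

Hyperfocal distance H = f²/(N·c) + f = 61²/(11 × 0.011) + 61 = 3721/0.121 + 61 ≈ 30813.1 mm ≈ 30.81 m.
Far limit Df = s·(H − f)/(H − s) = 2310 × (30813.1 − 61) / (30813.1 − 2310) = 2310 × 30752.1 / 28503.1 ≈ 2492.3 mm ≈ 2.49 m.

2.49 m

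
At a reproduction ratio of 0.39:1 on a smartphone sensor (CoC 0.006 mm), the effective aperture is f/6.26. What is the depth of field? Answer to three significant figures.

At magnification m, DoF ≈ 2·N_eff·c/m² = 2 × 6.26 × 0.006 / 0.39² = 0.07512 / 0.1521 ≈ 0.494 mm.

0.494 mm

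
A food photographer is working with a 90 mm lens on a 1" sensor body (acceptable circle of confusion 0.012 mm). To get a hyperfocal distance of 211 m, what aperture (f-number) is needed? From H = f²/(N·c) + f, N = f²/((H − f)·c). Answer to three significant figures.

f/3.20

Rearrange H = f²/(N·c) + f for N: N = f² / ((H − f)·c).
N = 90² / ((211000 − 90) × 0.012) = 8100 / 2531 ≈ 3.20.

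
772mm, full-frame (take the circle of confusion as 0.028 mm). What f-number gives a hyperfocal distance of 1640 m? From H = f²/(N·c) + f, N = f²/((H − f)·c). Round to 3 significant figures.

Rearrange H = f²/(N·c) + f for N: N = f² / ((H − f)·c).
N = 772² / ((1640000 − 772) × 0.028) = 595984 / 45898 ≈ 13.

f/13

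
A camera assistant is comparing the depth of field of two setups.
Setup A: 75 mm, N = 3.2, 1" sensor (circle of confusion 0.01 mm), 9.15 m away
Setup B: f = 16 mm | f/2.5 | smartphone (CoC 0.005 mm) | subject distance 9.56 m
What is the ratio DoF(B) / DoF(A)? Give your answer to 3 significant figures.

Setup A: H = 75²/(3.2×0.01) + 75 ≈ 175856.2 mm; DoF = Df − Dn = 9648.10 − 8700.81 ≈ 947.29 mm.
Setup B: H = 16²/(2.5×0.005) + 16 ≈ 20496.0 mm; DoF = Df − Dn = 17903 − 6521 ≈ 11382 mm.
Ratio = 11382 / 947.29 ≈ 12.0.

12.0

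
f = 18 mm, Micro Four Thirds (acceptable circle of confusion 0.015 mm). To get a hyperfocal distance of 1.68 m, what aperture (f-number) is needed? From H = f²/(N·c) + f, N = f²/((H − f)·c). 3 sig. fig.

f/13

Rearrange H = f²/(N·c) + f for N: N = f² / ((H − f)·c).
N = 18² / ((1680 − 18) × 0.015) = 324 / 24.93 ≈ 13.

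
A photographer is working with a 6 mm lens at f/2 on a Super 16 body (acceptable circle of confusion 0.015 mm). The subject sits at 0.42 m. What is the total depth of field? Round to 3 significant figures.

329 mm

Hyperfocal distance H = f²/(N·c) + f = 6²/(2 × 0.015) + 6 = 36/0.03 + 6 ≈ 1206.0 mm ≈ 1.206 m.
Near limit Dn = s·(H − f)/(H + s − 2f) = 420 × (1206.0 − 6) / (1206.0 + 420 − 2 × 6) = 420 × 1200.0 / 1614.0 ≈ 312.27 mm.
Far limit Df = s·(H − f)/(H − s) = 420 × (1206.0 − 6) / (1206.0 − 420) = 420 × 1200.0 / 786.0 ≈ 641.22 mm.
Depth of field = Df − Dn = 641.22 − 312.27 ≈ 328.95 mm.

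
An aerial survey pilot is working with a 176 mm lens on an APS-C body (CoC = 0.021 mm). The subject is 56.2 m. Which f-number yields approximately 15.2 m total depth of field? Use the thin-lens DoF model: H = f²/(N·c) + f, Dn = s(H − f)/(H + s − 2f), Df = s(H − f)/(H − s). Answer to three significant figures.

f/3.50

Write h = H − f = f²/(N·c). The thin-lens limits are Dn = s·h/(h + (s−f)) and Df = s·h/(h − (s−f)), so DoF = Df − Dn = 2·s·(s−f)·h / (h² − (s−f)²).
That is a quadratic in h: DoF·h² − 2·s·(s−f)·h − DoF·(s−f)² = 0 ⇒ h = (s−f)·(s + √(s² + DoF²)) / DoF = 56024 × (56200 + √(56200² + 15200²)) / 15200 = 56024 × (56200 + 58219.2) / 15200 ≈ 421725 mm.
Then N = f²/(c·h) = 176² / (0.021 × 421725) = 30976 / 8856.2 ≈ 3.50.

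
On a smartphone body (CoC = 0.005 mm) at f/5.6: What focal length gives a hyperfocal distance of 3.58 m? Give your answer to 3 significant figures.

From H = f²/(N·c) + f, with f ≪ H: f ≈ √(H·N·c) = √(3580 × 5.6 × 0.005) = √100.24 ≈ 10.01 mm.
The +f correction barely moves this — solving exactly, f² + N·c·f − N·c·H = 0 ⇒ f = (−N·c + √((N·c)² + 4·N·c·H))/2 = (−0.028 + √400.96)/2 ≈ 9.9980 mm, so f ≈ 10.0 mm.

10.0 mm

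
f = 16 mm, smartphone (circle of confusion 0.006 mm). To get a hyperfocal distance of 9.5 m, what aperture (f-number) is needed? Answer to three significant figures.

f/4.50

Rearrange H = f²/(N·c) + f for N: N = f² / ((H − f)·c).
N = 16² / ((9500 − 16) × 0.006) = 256 / 56.90 ≈ 4.50.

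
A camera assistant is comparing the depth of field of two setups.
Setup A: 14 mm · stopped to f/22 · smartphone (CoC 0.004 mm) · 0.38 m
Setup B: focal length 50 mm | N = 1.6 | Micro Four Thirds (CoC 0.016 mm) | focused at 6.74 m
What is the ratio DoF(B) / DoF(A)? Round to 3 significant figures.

Setup A: H = 14²/(22×0.004) + 14 ≈ 2241.3 mm; DoF = Df − Dn = 454.72 − 326.37 ≈ 128.35 mm.
Setup B: H = 50²/(1.6×0.016) + 50 ≈ 97706.2 mm; DoF = Df − Dn = 7235.68 − 6307.88 ≈ 927.80 mm.
Ratio = 927.80 / 128.35 ≈ 7.23.

7.23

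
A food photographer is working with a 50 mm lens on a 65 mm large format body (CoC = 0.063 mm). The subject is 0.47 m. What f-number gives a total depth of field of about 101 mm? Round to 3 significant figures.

f/10

Write h = H − f = f²/(N·c). The thin-lens limits are Dn = s·h/(h + (s−f)) and Df = s·h/(h − (s−f)), so DoF = Df − Dn = 2·s·(s−f)·h / (h² − (s−f)²).
That is a quadratic in h: DoF·h² − 2·s·(s−f)·h − DoF·(s−f)² = 0 ⇒ h = (s−f)·(s + √(s² + DoF²)) / DoF = 420 × (470 + √(470² + 101²)) / 101 = 420 × (470 + 480.730) / 101 ≈ 3953.5 mm.
Then N = f²/(c·h) = 50² / (0.063 × 3953.5) = 2500 / 249.07 ≈ 10.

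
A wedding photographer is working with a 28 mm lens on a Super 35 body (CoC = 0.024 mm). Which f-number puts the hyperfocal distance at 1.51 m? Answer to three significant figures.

Rearrange H = f²/(N·c) + f for N: N = f² / ((H − f)·c).
N = 28² / ((1510 − 28) × 0.024) = 784 / 35.57 ≈ 22.

f/22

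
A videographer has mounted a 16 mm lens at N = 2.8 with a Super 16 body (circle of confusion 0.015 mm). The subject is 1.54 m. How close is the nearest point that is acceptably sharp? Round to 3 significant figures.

1.23 m

Hyperfocal distance H = f²/(N·c) + f = 16²/(2.8 × 0.015) + 16 = 256/0.042 + 16 ≈ 6111.2 mm ≈ 6.111 m.
Near limit Dn = s·(H − f)/(H + s − 2f) = 1540 × (6111.2 − 16) / (6111.2 + 1540 − 2 × 16) = 1540 × 6095.2 / 7619.2 ≈ 1232.0 mm ≈ 1.23 m.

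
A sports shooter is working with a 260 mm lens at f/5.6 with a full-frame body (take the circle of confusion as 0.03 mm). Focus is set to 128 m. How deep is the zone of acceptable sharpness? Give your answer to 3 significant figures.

90.4 m

Hyperfocal distance H = f²/(N·c) + f = 260²/(5.6 × 0.03) + 260 = 67600/0.168 + 260 ≈ 402641.0 mm ≈ 402.6 m.
Near limit Dn = s·(H − f)/(H + s − 2f) = 128000 × (402641.0 − 260) / (402641.0 + 128000 − 2 × 260) = 128000 × 402381.0 / 530121.0 ≈ 97157 mm.
Far limit Df = s·(H − f)/(H − s) = 128000 × (402641.0 − 260) / (402641.0 − 128000) = 128000 × 402381.0 / 274641.0 ≈ 187535 mm.
Depth of field = Df − Dn = 187535 − 97157 ≈ 90378 mm ≈ 90.4 m.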